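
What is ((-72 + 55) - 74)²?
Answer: 8281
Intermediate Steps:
((-72 + 55) - 74)² = (-17 - 74)² = (-91)² = 8281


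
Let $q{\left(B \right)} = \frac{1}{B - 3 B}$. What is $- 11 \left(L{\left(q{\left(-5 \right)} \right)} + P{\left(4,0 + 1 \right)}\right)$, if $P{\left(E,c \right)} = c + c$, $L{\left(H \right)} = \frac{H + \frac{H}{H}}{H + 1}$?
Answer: $-33$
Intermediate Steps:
$q{\left(B \right)} = - \frac{1}{2 B}$ ($q{\left(B \right)} = \frac{1}{\left(-2\right) B} = - \frac{1}{2 B}$)
$L{\left(H \right)} = 1$ ($L{\left(H \right)} = \frac{H + 1}{1 + H} = \frac{1 + H}{1 + H} = 1$)
$P{\left(E,c \right)} = 2 c$
$- 11 \left(L{\left(q{\left(-5 \right)} \right)} + P{\left(4,0 + 1 \right)}\right) = - 11 \left(1 + 2 \left(0 + 1\right)\right) = - 11 \left(1 + 2 \cdot 1\right) = - 11 \left(1 + 2\right) = \left(-11\right) 3 = -33$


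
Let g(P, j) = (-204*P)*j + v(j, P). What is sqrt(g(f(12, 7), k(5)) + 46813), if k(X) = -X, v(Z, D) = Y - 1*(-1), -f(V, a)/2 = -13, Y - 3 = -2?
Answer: sqrt(73335) ≈ 270.80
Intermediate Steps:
Y = 1 (Y = 3 - 2 = 1)
f(V, a) = 26 (f(V, a) = -2*(-13) = 26)
v(Z, D) = 2 (v(Z, D) = 1 - 1*(-1) = 1 + 1 = 2)
g(P, j) = 2 - 204*P*j (g(P, j) = (-204*P)*j + 2 = -204*P*j + 2 = 2 - 204*P*j)
sqrt(g(f(12, 7), k(5)) + 46813) = sqrt((2 - 204*26*(-1*5)) + 46813) = sqrt((2 - 204*26*(-5)) + 46813) = sqrt((2 + 26520) + 46813) = sqrt(26522 + 46813) = sqrt(73335)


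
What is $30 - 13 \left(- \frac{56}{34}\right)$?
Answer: $\frac{874}{17} \approx 51.412$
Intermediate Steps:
$30 - 13 \left(- \frac{56}{34}\right) = 30 - 13 \left(\left(-56\right) \frac{1}{34}\right) = 30 - - \frac{364}{17} = 30 + \frac{364}{17} = \frac{874}{17}$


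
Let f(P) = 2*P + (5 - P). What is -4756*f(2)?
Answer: -33292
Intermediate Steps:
f(P) = 5 + P
-4756*f(2) = -4756*(5 + 2) = -4756*7 = -33292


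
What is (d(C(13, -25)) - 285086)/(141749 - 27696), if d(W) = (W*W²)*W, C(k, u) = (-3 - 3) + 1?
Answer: -16733/6709 ≈ -2.4941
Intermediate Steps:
C(k, u) = -5 (C(k, u) = -6 + 1 = -5)
d(W) = W⁴ (d(W) = W³*W = W⁴)
(d(C(13, -25)) - 285086)/(141749 - 27696) = ((-5)⁴ - 285086)/(141749 - 27696) = (625 - 285086)/114053 = -284461*1/114053 = -16733/6709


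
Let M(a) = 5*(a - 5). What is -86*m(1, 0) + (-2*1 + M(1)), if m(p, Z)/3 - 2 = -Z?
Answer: -538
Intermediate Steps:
M(a) = -25 + 5*a (M(a) = 5*(-5 + a) = -25 + 5*a)
m(p, Z) = 6 - 3*Z (m(p, Z) = 6 + 3*(-Z) = 6 - 3*Z)
-86*m(1, 0) + (-2*1 + M(1)) = -86*(6 - 3*0) + (-2*1 + (-25 + 5*1)) = -86*(6 + 0) + (-2 + (-25 + 5)) = -86*6 + (-2 - 20) = -516 - 22 = -538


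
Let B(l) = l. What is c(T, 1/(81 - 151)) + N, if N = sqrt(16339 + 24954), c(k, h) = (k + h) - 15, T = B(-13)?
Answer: -1961/70 + sqrt(41293) ≈ 175.19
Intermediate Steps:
T = -13
c(k, h) = -15 + h + k (c(k, h) = (h + k) - 15 = -15 + h + k)
N = sqrt(41293) ≈ 203.21
c(T, 1/(81 - 151)) + N = (-15 + 1/(81 - 151) - 13) + sqrt(41293) = (-15 + 1/(-70) - 13) + sqrt(41293) = (-15 - 1/70 - 13) + sqrt(41293) = -1961/70 + sqrt(41293)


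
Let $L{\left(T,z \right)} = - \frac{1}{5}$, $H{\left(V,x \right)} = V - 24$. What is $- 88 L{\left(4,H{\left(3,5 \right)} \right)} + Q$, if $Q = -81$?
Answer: $- \frac{317}{5} \approx -63.4$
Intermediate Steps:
$H{\left(V,x \right)} = -24 + V$ ($H{\left(V,x \right)} = V - 24 = -24 + V$)
$L{\left(T,z \right)} = - \frac{1}{5}$ ($L{\left(T,z \right)} = \left(-1\right) \frac{1}{5} = - \frac{1}{5}$)
$- 88 L{\left(4,H{\left(3,5 \right)} \right)} + Q = \left(-88\right) \left(- \frac{1}{5}\right) - 81 = \frac{88}{5} - 81 = - \frac{317}{5}$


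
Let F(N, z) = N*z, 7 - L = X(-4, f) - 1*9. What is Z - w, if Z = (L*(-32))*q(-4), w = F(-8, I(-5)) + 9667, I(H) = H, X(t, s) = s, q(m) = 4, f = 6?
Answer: -10987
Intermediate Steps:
L = 10 (L = 7 - (6 - 1*9) = 7 - (6 - 9) = 7 - 1*(-3) = 7 + 3 = 10)
w = 9707 (w = -8*(-5) + 9667 = 40 + 9667 = 9707)
Z = -1280 (Z = (10*(-32))*4 = -320*4 = -1280)
Z - w = -1280 - 1*9707 = -1280 - 9707 = -10987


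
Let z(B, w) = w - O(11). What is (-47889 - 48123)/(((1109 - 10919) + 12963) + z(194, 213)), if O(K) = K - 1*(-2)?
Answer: -13716/479 ≈ -28.635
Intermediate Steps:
O(K) = 2 + K (O(K) = K + 2 = 2 + K)
z(B, w) = -13 + w (z(B, w) = w - (2 + 11) = w - 1*13 = w - 13 = -13 + w)
(-47889 - 48123)/(((1109 - 10919) + 12963) + z(194, 213)) = (-47889 - 48123)/(((1109 - 10919) + 12963) + (-13 + 213)) = -96012/((-9810 + 12963) + 200) = -96012/(3153 + 200) = -96012/3353 = -96012*1/3353 = -13716/479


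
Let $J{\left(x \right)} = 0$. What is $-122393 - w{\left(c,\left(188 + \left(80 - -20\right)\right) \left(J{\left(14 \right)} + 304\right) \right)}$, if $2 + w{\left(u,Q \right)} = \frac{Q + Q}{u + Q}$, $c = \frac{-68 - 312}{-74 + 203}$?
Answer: $- \frac{18187966989}{148603} \approx -1.2239 \cdot 10^{5}$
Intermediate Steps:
$c = - \frac{380}{129} \approx -2.9457$
$w{\left(u,Q \right)} = -2 + \frac{2 Q}{Q + u}$ ($w{\left(u,Q \right)} = -2 + \frac{Q + Q}{u + Q} = -2 + \frac{2 Q}{Q + u}$)
$-122393 - w{\left(c,\left(188 + \left(80 - -20\right)\right) \left(J{\left(14 \right)} + 304\right) \right)} = -122393 - \left(-2\right) \left(- \frac{380}{129}\right) \frac{1}{\left(188 + \left(80 - -20\right)\right) \left(0 + 304\right) - \frac{380}{129}} = -122393 - \left(-2\right) \left(- \frac{380}{129}\right) \frac{1}{\left(188 + \left(80 + 20\right)\right) 304 - \frac{380}{129}} = -122393 - \left(-2\right) \left(- \frac{380}{129}\right) \frac{1}{\left(188 + 100\right) 304 - \frac{380}{129}} = -122393 - \left(-2\right) \left(- \frac{380}{129}\right) \frac{1}{288 \cdot 304 - \frac{380}{129}} = -122393 - \left(-2\right) \left(- \frac{380}{129}\right) \frac{1}{87552 - \frac{380}{129}} = -122393 - \left(-2\right) \left(- \frac{380}{129}\right) \frac{1}{\frac{11293828}{129}} = -122393 - \left(-2\right) \left(- \frac{380}{129}\right) \frac{129}{11293828} = -122393 - \frac{10}{148603} = - \frac{18187966989}{148603}$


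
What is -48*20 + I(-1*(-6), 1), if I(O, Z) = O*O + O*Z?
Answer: -918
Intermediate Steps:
I(O, Z) = O**2 + O*Z
-48*20 + I(-1*(-6), 1) = -48*20 + (-1*(-6))*(-1*(-6) + 1) = -960 + 6*(6 + 1) = -960 + 6*7 = -960 + 42 = -918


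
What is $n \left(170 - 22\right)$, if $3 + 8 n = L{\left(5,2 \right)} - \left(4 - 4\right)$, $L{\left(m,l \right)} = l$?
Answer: $- \frac{37}{2} \approx -18.5$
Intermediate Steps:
$n = - \frac{1}{8}$ ($n = - \frac{3}{8} + \frac{2 - \left(4 - 4\right)}{8} = - \frac{3}{8} + \frac{2 - 0}{8} = - \frac{3}{8} + \frac{2 + 0}{8} = - \frac{3}{8} + \frac{1}{8} \cdot 2 = - \frac{3}{8} + \frac{1}{4} = - \frac{1}{8} \approx -0.125$)
$n \left(170 - 22\right) = - \frac{170 - 22}{8} = \left(- \frac{1}{8}\right) 148 = - \frac{37}{2}$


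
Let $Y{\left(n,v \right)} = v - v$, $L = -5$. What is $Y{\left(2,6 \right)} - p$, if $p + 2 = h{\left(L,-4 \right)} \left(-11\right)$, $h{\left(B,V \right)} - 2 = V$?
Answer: $-20$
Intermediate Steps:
$h{\left(B,V \right)} = 2 + V$
$p = 20$ ($p = -2 + \left(2 - 4\right) \left(-11\right) = -2 - -22 = -2 + 22 = 20$)
$Y{\left(n,v \right)} = 0$
$Y{\left(2,6 \right)} - p = 0 - 20 = -20$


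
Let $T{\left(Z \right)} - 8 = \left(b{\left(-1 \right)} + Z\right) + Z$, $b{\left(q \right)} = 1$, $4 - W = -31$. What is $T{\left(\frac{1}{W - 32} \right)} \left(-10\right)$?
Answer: $- \frac{290}{3} \approx -96.667$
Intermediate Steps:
$W = 35$ ($W = 4 - -31 = 4 + 31 = 35$)
$T{\left(Z \right)} = 9 + 2 Z$ ($T{\left(Z \right)} = 8 + \left(\left(1 + Z\right) + Z\right) = 8 + \left(1 + 2 Z\right) = 9 + 2 Z$)
$T{\left(\frac{1}{W - 32} \right)} \left(-10\right) = \left(9 + \frac{2}{35 - 32}\right) \left(-10\right) = \left(9 + \frac{2}{3}\right) \left(-10\right) = \frac{29}{3} \left(-10\right) = - \frac{290}{3}$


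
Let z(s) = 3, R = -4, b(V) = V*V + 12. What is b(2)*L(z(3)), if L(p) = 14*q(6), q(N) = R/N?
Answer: -448/3 ≈ -149.33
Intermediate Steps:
b(V) = 12 + V² (b(V) = V² + 12 = 12 + V²)
q(N) = -4/N
L(p) = -28/3 (L(p) = 14*(-4/6) = 14*(-4*⅙) = 14*(-⅔) = -28/3)
b(2)*L(z(3)) = (12 + 2²)*(-28/3) = (12 + 4)*(-28/3) = 16*(-28/3) = -448/3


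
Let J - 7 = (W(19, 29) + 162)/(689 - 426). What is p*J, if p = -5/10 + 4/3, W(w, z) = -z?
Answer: 1645/263 ≈ 6.2548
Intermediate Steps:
p = 5/6 (p = -5*1/10 + 4*(1/3) = -1/2 + 4/3 = 5/6 ≈ 0.83333)
J = 1974/263 (J = 7 + (-1*29 + 162)/(689 - 426) = 7 + (-29 + 162)/263 = 7 + 133*(1/263) = 7 + 133/263 = 1974/263 ≈ 7.5057)
p*J = (5/6)*(1974/263) = 1645/263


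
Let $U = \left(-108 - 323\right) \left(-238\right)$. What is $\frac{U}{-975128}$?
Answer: $- \frac{7327}{69652} \approx -0.10519$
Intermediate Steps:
$U = 102578$ ($U = \left(-431\right) \left(-238\right) = 102578$)
$\frac{U}{-975128} = \frac{102578}{-975128} = 102578 \left(- \frac{1}{975128}\right) = - \frac{7327}{69652}$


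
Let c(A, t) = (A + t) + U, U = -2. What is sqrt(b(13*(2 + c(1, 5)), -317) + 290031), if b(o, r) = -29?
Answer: sqrt(290002) ≈ 538.52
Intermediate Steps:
c(A, t) = -2 + A + t (c(A, t) = (A + t) - 2 = -2 + A + t)
sqrt(b(13*(2 + c(1, 5)), -317) + 290031) = sqrt(-29 + 290031) = sqrt(290002)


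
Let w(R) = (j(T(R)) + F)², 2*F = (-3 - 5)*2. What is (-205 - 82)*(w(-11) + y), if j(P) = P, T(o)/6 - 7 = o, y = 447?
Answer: -422177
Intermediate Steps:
T(o) = 42 + 6*o
F = -8 (F = ((-3 - 5)*2)/2 = (-8*2)/2 = (½)*(-16) = -8)
w(R) = (34 + 6*R)² (w(R) = ((42 + 6*R) - 8)² = (34 + 6*R)²)
(-205 - 82)*(w(-11) + y) = (-205 - 82)*(4*(17 + 3*(-11))² + 447) = -287*(4*(17 - 33)² + 447) = -287*(4*(-16)² + 447) = -287*(4*256 + 447) = -287*(1024 + 447) = -287*1471 = -422177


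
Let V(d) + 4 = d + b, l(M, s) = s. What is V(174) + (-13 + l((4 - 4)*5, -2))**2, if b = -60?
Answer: 335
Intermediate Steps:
V(d) = -64 + d (V(d) = -4 + (d - 60) = -4 + (-60 + d) = -64 + d)
V(174) + (-13 + l((4 - 4)*5, -2))**2 = (-64 + 174) + (-13 - 2)**2 = 110 + (-15)**2 = 110 + 225 = 335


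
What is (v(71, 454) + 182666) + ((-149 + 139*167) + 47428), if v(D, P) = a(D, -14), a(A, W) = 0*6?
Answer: 253158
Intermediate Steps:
a(A, W) = 0
v(D, P) = 0
(v(71, 454) + 182666) + ((-149 + 139*167) + 47428) = (0 + 182666) + ((-149 + 139*167) + 47428) = 182666 + ((-149 + 23213) + 47428) = 182666 + (23064 + 47428) = 182666 + 70492 = 253158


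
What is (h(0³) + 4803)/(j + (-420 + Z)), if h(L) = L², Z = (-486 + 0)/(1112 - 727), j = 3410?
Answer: 1849155/1150664 ≈ 1.6070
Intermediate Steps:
Z = -486/385 ≈ -1.2623
(h(0³) + 4803)/(j + (-420 + Z)) = ((0³)² + 4803)/(3410 + (-420 - 486/385)) = (0² + 4803)/(3410 - 162186/385) = (0 + 4803)/(1150664/385) = 4803*(385/1150664) = 1849155/1150664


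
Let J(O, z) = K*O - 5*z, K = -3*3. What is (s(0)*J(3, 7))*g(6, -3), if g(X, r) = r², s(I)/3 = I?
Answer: 0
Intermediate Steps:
s(I) = 3*I
K = -9
J(O, z) = -9*O - 5*z
(s(0)*J(3, 7))*g(6, -3) = ((3*0)*(-9*3 - 5*7))*(-3)² = (0*(-27 - 35))*9 = (0*(-62))*9 = 0*9 = 0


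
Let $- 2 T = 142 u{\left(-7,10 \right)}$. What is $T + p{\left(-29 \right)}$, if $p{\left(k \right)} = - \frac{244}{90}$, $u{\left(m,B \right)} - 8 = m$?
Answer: $- \frac{3317}{45} \approx -73.711$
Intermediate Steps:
$u{\left(m,B \right)} = 8 + m$
$p{\left(k \right)} = - \frac{122}{45}$ ($p{\left(k \right)} = \left(-244\right) \frac{1}{90} = - \frac{122}{45}$)
$T = -71$ ($T = - \frac{142 \left(8 - 7\right)}{2} = - \frac{142 \cdot 1}{2} = \left(- \frac{1}{2}\right) 142 = -71$)
$T + p{\left(-29 \right)} = -71 - \frac{122}{45} = - \frac{3317}{45}$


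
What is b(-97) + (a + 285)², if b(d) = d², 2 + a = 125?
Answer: 175873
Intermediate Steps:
a = 123 (a = -2 + 125 = 123)
b(-97) + (a + 285)² = (-97)² + (123 + 285)² = 9409 + 408² = 9409 + 166464 = 175873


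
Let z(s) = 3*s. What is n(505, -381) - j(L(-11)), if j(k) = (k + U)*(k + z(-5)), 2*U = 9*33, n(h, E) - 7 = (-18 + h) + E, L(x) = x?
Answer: 3688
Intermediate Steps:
n(h, E) = -11 + E + h (n(h, E) = 7 + ((-18 + h) + E) = 7 + (-18 + E + h) = -11 + E + h)
U = 297/2 (U = (9*33)/2 = (½)*297 = 297/2 ≈ 148.50)
j(k) = (-15 + k)*(297/2 + k) (j(k) = (k + 297/2)*(k + 3*(-5)) = (297/2 + k)*(k - 15) = (297/2 + k)*(-15 + k) = (-15 + k)*(297/2 + k))
n(505, -381) - j(L(-11)) = (-11 - 381 + 505) - (-4455/2 + (-11)² + (267/2)*(-11)) = 113 - (-4455/2 + 121 - 2937/2) = 113 - 1*(-3575) = 113 + 3575 = 3688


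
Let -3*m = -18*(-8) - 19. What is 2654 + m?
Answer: 7837/3 ≈ 2612.3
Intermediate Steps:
m = -125/3 (m = -(-18*(-8) - 19)/3 = -(144 - 19)/3 = -1/3*125 = -125/3 ≈ -41.667)
2654 + m = 2654 - 125/3 = 7837/3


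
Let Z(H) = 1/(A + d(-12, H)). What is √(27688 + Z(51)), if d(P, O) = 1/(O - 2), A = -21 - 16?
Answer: √22727284971/906 ≈ 166.40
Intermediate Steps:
A = -37
d(P, O) = 1/(-2 + O)
Z(H) = 1/(-37 + 1/(-2 + H))
√(27688 + Z(51)) = √(27688 + (2 - 1*51)/(-75 + 37*51)) = √(27688 + (2 - 51)/(-75 + 1887)) = √(27688 - 49/1812) = √(50170607/1812) = √22727284971/906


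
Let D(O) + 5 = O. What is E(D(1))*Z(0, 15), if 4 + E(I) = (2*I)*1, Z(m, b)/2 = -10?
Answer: 240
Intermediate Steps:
Z(m, b) = -20 (Z(m, b) = 2*(-10) = -20)
D(O) = -5 + O
E(I) = -4 + 2*I (E(I) = -4 + (2*I)*1 = -4 + 2*I)
E(D(1))*Z(0, 15) = (-4 + 2*(-5 + 1))*(-20) = (-4 + 2*(-4))*(-20) = (-4 - 8)*(-20) = -12*(-20) = 240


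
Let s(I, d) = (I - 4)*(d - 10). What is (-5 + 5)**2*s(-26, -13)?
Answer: 0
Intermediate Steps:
s(I, d) = (-10 + d)*(-4 + I) (s(I, d) = (-4 + I)*(-10 + d) = (-10 + d)*(-4 + I))
(-5 + 5)**2*s(-26, -13) = (-5 + 5)**2*(40 - 10*(-26) - 4*(-13) - 26*(-13)) = 0**2*(40 + 260 + 52 + 338) = 0*690 = 0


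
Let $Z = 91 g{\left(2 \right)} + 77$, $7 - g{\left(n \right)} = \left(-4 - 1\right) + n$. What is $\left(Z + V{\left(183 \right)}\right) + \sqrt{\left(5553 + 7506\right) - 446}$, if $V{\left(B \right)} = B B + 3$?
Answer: $34479 + \sqrt{12613} \approx 34591.0$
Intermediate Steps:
$g{\left(n \right)} = 12 - n$ ($g{\left(n \right)} = 7 - \left(\left(-4 - 1\right) + n\right) = 7 - \left(-5 + n\right) = 12 - n$)
$V{\left(B \right)} = 3 + B^{2}$ ($V{\left(B \right)} = B^{2} + 3 = 3 + B^{2}$)
$Z = 987$ ($Z = 91 \left(12 - 2\right) + 77 = 91 \cdot 10 + 77 = 910 + 77 = 987$)
$\left(Z + V{\left(183 \right)}\right) + \sqrt{\left(5553 + 7506\right) - 446} = \left(987 + \left(3 + 183^{2}\right)\right) + \sqrt{\left(5553 + 7506\right) - 446} = \left(987 + \left(3 + 33489\right)\right) + \sqrt{13059 - 446} = \left(987 + 33492\right) + \sqrt{12613} = 34479 + \sqrt{12613}$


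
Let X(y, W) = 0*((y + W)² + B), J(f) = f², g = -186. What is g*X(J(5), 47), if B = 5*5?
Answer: 0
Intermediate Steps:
B = 25
X(y, W) = 0 (X(y, W) = 0*((y + W)² + 25) = 0*((W + y)² + 25) = 0*(25 + (W + y)²) = 0)
g*X(J(5), 47) = -186*0 = 0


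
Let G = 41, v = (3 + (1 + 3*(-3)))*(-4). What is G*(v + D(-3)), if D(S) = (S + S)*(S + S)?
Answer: 2296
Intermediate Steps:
D(S) = 4*S**2 (D(S) = (2*S)*(2*S) = 4*S**2)
v = 20 (v = (3 + (1 - 9))*(-4) = (3 - 8)*(-4) = -5*(-4) = 20)
G*(v + D(-3)) = 41*(20 + 4*(-3)**2) = 41*(20 + 4*9) = 41*(20 + 36) = 41*56 = 2296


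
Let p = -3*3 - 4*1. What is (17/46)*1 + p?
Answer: -581/46 ≈ -12.630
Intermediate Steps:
p = -13 (p = -9 - 4 = -13)
(17/46)*1 + p = (17/46)*1 - 13 = 17/46 - 13 = -581/46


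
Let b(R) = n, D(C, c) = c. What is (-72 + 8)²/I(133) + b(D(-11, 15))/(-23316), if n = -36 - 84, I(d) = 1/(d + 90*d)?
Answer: 96322064394/1943 ≈ 4.9574e+7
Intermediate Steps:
I(d) = 1/(91*d)
n = -120
b(R) = -120
(-72 + 8)²/I(133) + b(D(-11, 15))/(-23316) = (-72 + 8)²/(((1/91)/133)) - 120/(-23316) = (-64)²/(((1/91)*(1/133))) - 120*(-1/23316) = 4096/(1/12103) + 10/1943 = 4096*12103 + 10/1943 = 49573888 + 10/1943 = 96322064394/1943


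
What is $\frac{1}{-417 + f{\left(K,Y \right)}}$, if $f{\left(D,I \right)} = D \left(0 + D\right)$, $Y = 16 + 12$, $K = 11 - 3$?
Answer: $- \frac{1}{353} \approx -0.0028329$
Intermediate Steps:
$K = 8$
$Y = 28$
$f{\left(D,I \right)} = D^{2}$ ($f{\left(D,I \right)} = D D = D^{2}$)
$\frac{1}{-417 + f{\left(K,Y \right)}} = \frac{1}{-417 + 8^{2}} = \frac{1}{-417 + 64} = \frac{1}{-353} = - \frac{1}{353}$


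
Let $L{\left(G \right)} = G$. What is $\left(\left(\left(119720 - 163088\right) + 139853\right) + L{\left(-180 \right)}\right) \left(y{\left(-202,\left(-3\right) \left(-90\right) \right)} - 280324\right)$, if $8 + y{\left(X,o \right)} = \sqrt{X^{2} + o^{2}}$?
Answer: $-26997373260 + 192610 \sqrt{28426} \approx -2.6965 \cdot 10^{10}$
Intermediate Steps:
$y{\left(X,o \right)} = -8 + \sqrt{X^{2} + o^{2}}$
$\left(\left(\left(119720 - 163088\right) + 139853\right) + L{\left(-180 \right)}\right) \left(y{\left(-202,\left(-3\right) \left(-90\right) \right)} - 280324\right) = \left(\left(\left(119720 - 163088\right) + 139853\right) - 180\right) \left(\left(-8 + \sqrt{\left(-202\right)^{2} + \left(\left(-3\right) \left(-90\right)\right)^{2}}\right) - 280324\right) = \left(\left(-43368 + 139853\right) - 180\right) \left(\left(-8 + \sqrt{40804 + 270^{2}}\right) - 280324\right) = \left(96485 - 180\right) \left(\left(-8 + \sqrt{40804 + 72900}\right) - 280324\right) = 96305 \left(\left(-8 + \sqrt{113704}\right) - 280324\right) = 96305 \left(\left(-8 + 2 \sqrt{28426}\right) - 280324\right) = 96305 \left(-280332 + 2 \sqrt{28426}\right) = -26997373260 + 192610 \sqrt{28426}$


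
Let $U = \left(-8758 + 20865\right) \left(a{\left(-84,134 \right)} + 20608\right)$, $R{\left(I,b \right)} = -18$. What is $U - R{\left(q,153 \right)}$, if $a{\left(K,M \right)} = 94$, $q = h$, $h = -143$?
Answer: $250639132$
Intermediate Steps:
$q = -143$
$U = 250639114$ ($U = \left(-8758 + 20865\right) \left(94 + 20608\right) = 12107 \cdot 20702 = 250639114$)
$U - R{\left(q,153 \right)} = 250639114 - -18 = 250639114 + 18 = 250639132$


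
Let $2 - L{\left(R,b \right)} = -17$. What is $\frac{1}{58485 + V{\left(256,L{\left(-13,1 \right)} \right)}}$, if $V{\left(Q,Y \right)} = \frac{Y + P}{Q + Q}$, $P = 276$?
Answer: $\frac{512}{29944615} \approx 1.7098 \cdot 10^{-5}$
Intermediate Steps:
$L{\left(R,b \right)} = 19$ ($L{\left(R,b \right)} = 2 - -17 = 2 + 17 = 19$)
$V{\left(Q,Y \right)} = \frac{276 + Y}{2 Q}$ ($V{\left(Q,Y \right)} = \frac{Y + 276}{Q + Q} = \frac{276 + Y}{2 Q}$)
$\frac{1}{58485 + V{\left(256,L{\left(-13,1 \right)} \right)}} = \frac{1}{58485 + \frac{276 + 19}{2 \cdot 256}} = \frac{1}{58485 + \frac{1}{2} \cdot \frac{1}{256} \cdot 295} = \frac{1}{58485 + \frac{295}{512}} = \frac{1}{\frac{29944615}{512}} = \frac{512}{29944615}$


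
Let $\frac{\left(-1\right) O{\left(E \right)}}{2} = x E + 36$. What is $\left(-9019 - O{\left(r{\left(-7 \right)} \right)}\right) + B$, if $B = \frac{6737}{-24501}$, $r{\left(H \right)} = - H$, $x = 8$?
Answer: $- \frac{216473072}{24501} \approx -8835.3$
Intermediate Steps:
$O{\left(E \right)} = -72 - 16 E$ ($O{\left(E \right)} = - 2 \left(8 E + 36\right) = - 2 \left(36 + 8 E\right) = -72 - 16 E$)
$B = - \frac{6737}{24501}$ ($B = 6737 \left(- \frac{1}{24501}\right) = - \frac{6737}{24501} \approx -0.27497$)
$\left(-9019 - O{\left(r{\left(-7 \right)} \right)}\right) + B = \left(-9019 - \left(-72 - 16 \left(\left(-1\right) \left(-7\right)\right)\right)\right) - \frac{6737}{24501} = \left(-9019 - \left(-72 - 112\right)\right) - \frac{6737}{24501} = \left(-9019 - -184\right) - \frac{6737}{24501} = \left(-9019 + 184\right) - \frac{6737}{24501} = -8835 - \frac{6737}{24501} = - \frac{216473072}{24501}$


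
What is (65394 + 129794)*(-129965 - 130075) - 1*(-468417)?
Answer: -50756219103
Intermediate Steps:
(65394 + 129794)*(-129965 - 130075) - 1*(-468417) = 195188*(-260040) + 468417 = -50756687520 + 468417 = -50756219103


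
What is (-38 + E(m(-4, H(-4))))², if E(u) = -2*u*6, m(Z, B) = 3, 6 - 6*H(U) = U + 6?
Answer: 5476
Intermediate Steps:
H(U) = -U/6 (H(U) = 1 - (U + 6)/6 = 1 - (6 + U)/6 = 1 + (-1 - U/6) = -U/6)
E(u) = -12*u
(-38 + E(m(-4, H(-4))))² = (-38 - 12*3)² = (-38 - 36)² = (-74)² = 5476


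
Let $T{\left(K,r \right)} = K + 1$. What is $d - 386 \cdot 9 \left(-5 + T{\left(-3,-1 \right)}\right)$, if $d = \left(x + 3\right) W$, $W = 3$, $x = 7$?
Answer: $24348$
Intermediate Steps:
$T{\left(K,r \right)} = 1 + K$
$d = 30$ ($d = \left(7 + 3\right) 3 = 10 \cdot 3 = 30$)
$d - 386 \cdot 9 \left(-5 + T{\left(-3,-1 \right)}\right) = 30 - 386 \cdot 9 \left(-5 + \left(1 - 3\right)\right) = 30 - 386 \cdot 9 \left(-5 - 2\right) = 30 - 386 \cdot 9 \left(-7\right) = 30 - -24318 = 30 + 24318 = 24348$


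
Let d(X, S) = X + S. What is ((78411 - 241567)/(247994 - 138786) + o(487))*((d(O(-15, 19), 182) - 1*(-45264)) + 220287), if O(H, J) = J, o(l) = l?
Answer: 1761309249660/13651 ≈ 1.2902e+8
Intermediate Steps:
d(X, S) = S + X
((78411 - 241567)/(247994 - 138786) + o(487))*((d(O(-15, 19), 182) - 1*(-45264)) + 220287) = ((78411 - 241567)/(247994 - 138786) + 487)*(((182 + 19) - 1*(-45264)) + 220287) = (-163156/109208 + 487)*((201 + 45264) + 220287) = (-163156*1/109208 + 487)*(45465 + 220287) = (-40789/27302 + 487)*265752 = (13255285/27302)*265752 = 1761309249660/13651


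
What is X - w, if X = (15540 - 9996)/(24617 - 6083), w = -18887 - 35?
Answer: 58450982/3089 ≈ 18922.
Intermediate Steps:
w = -18922
X = 924/3089 (X = 5544/18534 = 5544*(1/18534) = 924/3089 ≈ 0.29913)
X - w = 924/3089 - 1*(-18922) = 924/3089 + 18922 = 58450982/3089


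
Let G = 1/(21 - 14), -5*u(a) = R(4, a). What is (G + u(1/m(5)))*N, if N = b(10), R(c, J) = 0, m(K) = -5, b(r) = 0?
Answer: 0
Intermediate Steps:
u(a) = 0 (u(a) = -1/5*0 = 0)
N = 0
G = 1/7 ≈ 0.14286
(G + u(1/m(5)))*N = (1/7 + 0)*0 = (1/7)*0 = 0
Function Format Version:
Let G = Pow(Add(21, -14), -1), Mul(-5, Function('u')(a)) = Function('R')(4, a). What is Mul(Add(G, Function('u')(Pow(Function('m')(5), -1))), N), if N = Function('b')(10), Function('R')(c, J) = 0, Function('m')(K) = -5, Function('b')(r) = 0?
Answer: 0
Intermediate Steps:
Function('u')(a) = 0 (Function('u')(a) = Mul(Rational(-1, 5), 0) = 0)
N = 0
G = Rational(1, 7) (G = Pow(7, -1) = Rational(1, 7) ≈ 0.14286)
Mul(Add(G, Function('u')(Pow(Function('m')(5), -1))), N) = Mul(Add(Rational(1, 7), 0), 0) = Mul(Rational(1, 7), 0) = 0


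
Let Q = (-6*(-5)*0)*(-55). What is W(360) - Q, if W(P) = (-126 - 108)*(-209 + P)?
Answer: -35334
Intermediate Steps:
Q = 0 (Q = (30*0)*(-55) = 0*(-55) = 0)
W(P) = 48906 - 234*P (W(P) = -234*(-209 + P) = 48906 - 234*P)
W(360) - Q = (48906 - 234*360) - 1*0 = (48906 - 84240) + 0 = -35334 + 0 = -35334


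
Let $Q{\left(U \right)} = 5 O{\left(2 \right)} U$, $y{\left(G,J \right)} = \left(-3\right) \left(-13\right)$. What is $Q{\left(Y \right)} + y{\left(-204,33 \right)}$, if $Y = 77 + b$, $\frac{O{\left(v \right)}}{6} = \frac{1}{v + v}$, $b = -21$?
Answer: $459$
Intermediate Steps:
$O{\left(v \right)} = \frac{3}{v}$ ($O{\left(v \right)} = \frac{6}{v + v} = \frac{6}{2 v} = 6 \frac{1}{2 v} = \frac{3}{v}$)
$Y = 56$ ($Y = 77 - 21 = 56$)
$y{\left(G,J \right)} = 39$
$Q{\left(U \right)} = \frac{15 U}{2}$ ($Q{\left(U \right)} = 5 \cdot \frac{3}{2} U = \frac{15 U}{2}$)
$Q{\left(Y \right)} + y{\left(-204,33 \right)} = \frac{15}{2} \cdot 56 + 39 = 420 + 39 = 459$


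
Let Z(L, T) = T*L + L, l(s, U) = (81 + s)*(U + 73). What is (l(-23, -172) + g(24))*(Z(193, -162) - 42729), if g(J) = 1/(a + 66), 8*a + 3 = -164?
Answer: 152980770908/361 ≈ 4.2377e+8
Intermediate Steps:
a = -167/8 (a = -3/8 + (⅛)*(-164) = -3/8 - 41/2 = -167/8 ≈ -20.875)
l(s, U) = (73 + U)*(81 + s) (l(s, U) = (81 + s)*(73 + U) = (73 + U)*(81 + s))
g(J) = 8/361 (g(J) = 1/(-167/8 + 66) = 1/(361/8) = 8/361)
Z(L, T) = L + L*T (Z(L, T) = L*T + L = L + L*T)
(l(-23, -172) + g(24))*(Z(193, -162) - 42729) = ((5913 + 73*(-23) + 81*(-172) - 172*(-23)) + 8/361)*(193*(1 - 162) - 42729) = ((5913 - 1679 - 13932 + 3956) + 8/361)*(193*(-161) - 42729) = (-5742 + 8/361)*(-31073 - 42729) = -2072854/361*(-73802) = 152980770908/361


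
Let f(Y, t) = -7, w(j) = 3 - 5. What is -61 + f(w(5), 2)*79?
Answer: -614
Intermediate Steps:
w(j) = -2
-61 + f(w(5), 2)*79 = -61 - 7*79 = -61 - 553 = -614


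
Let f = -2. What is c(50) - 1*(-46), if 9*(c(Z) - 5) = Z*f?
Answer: 359/9 ≈ 39.889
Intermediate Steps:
c(Z) = 5 - 2*Z/9 (c(Z) = 5 + (Z*(-2))/9 = 5 + (-2*Z)/9 = 5 - 2*Z/9)
c(50) - 1*(-46) = (5 - 2/9*50) - 1*(-46) = (5 - 100/9) + 46 = -55/9 + 46 = 359/9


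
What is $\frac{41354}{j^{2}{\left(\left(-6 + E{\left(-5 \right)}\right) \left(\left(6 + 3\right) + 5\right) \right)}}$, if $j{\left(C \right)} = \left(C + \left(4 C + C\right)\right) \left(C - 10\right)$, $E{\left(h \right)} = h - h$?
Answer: $\frac{20677}{1122242688} \approx 1.8425 \cdot 10^{-5}$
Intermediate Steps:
$E{\left(h \right)} = 0$
$j{\left(C \right)} = 6 C \left(-10 + C\right)$ ($j{\left(C \right)} = \left(C + 5 C\right) \left(-10 + C\right) = 6 C \left(-10 + C\right)$)
$\frac{41354}{j^{2}{\left(\left(-6 + E{\left(-5 \right)}\right) \left(\left(6 + 3\right) + 5\right) \right)}} = \frac{41354}{\left(6 \left(-6 + 0\right) \left(\left(6 + 3\right) + 5\right) \left(-10 + \left(-6 + 0\right) \left(\left(6 + 3\right) + 5\right)\right)\right)^{2}} = \frac{41354}{\left(6 \left(- 6 \left(9 + 5\right)\right) \left(-10 - 6 \left(9 + 5\right)\right)\right)^{2}} = \frac{41354}{\left(6 \left(\left(-6\right) 14\right) \left(-10 - 84\right)\right)^{2}} = \frac{41354}{\left(6 \left(-84\right) \left(-10 - 84\right)\right)^{2}} = \frac{41354}{\left(6 \left(-84\right) \left(-94\right)\right)^{2}} = \frac{41354}{47376^{2}} = \frac{41354}{2244485376} = 41354 \cdot \frac{1}{2244485376} = \frac{20677}{1122242688}$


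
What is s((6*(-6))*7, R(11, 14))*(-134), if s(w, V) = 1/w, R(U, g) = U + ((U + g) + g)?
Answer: 67/126 ≈ 0.53175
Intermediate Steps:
R(U, g) = 2*U + 2*g (R(U, g) = U + (U + 2*g) = 2*U + 2*g)
s((6*(-6))*7, R(11, 14))*(-134) = -134/((6*(-6))*7) = -134/(-36*7) = -134/(-252) = -1/252*(-134) = 67/126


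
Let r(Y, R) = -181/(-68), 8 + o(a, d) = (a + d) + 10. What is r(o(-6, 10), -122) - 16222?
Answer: -1102915/68 ≈ -16219.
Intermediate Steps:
o(a, d) = 2 + a + d (o(a, d) = -8 + ((a + d) + 10) = -8 + (10 + a + d) = 2 + a + d)
r(Y, R) = 181/68 (r(Y, R) = -181*(-1/68) = 181/68)
r(o(-6, 10), -122) - 16222 = 181/68 - 16222 = -1102915/68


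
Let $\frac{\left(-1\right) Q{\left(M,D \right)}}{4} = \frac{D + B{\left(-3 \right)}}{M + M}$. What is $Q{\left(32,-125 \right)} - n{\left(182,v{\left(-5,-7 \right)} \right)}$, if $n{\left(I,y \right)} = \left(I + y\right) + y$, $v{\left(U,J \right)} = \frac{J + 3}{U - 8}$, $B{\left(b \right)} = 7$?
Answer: $- \frac{18225}{104} \approx -175.24$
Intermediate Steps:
$Q{\left(M,D \right)} = - \frac{2 \left(7 + D\right)}{M}$ ($Q{\left(M,D \right)} = - 4 \frac{D + 7}{M + M} = - 4 \frac{7 + D}{2 M} = - \frac{2 \left(7 + D\right)}{M}$)
$v{\left(U,J \right)} = \frac{3 + J}{-8 + U}$
$n{\left(I,y \right)} = I + 2 y$
$Q{\left(32,-125 \right)} - n{\left(182,v{\left(-5,-7 \right)} \right)} = \frac{2 \left(-7 - -125\right)}{32} - \left(182 + 2 \frac{3 - 7}{-8 - 5}\right) = 2 \cdot \frac{1}{32} \left(-7 + 125\right) - \left(182 + 2 \frac{1}{-13} \left(-4\right)\right) = 2 \cdot \frac{1}{32} \cdot 118 - \left(182 + 2 \left(\left(- \frac{1}{13}\right) \left(-4\right)\right)\right) = \frac{59}{8} - \left(182 + 2 \cdot \frac{4}{13}\right) = \frac{59}{8} - \left(182 + \frac{8}{13}\right) = \frac{59}{8} - \frac{2374}{13} = - \frac{18225}{104}$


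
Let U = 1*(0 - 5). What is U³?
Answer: -125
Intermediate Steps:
U = -5 (U = 1*(-5) = -5)
U³ = (-5)³ = -125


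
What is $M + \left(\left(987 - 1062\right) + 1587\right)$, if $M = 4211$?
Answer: $5723$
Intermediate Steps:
$M + \left(\left(987 - 1062\right) + 1587\right) = 4211 + \left(\left(987 - 1062\right) + 1587\right) = 4211 + \left(-75 + 1587\right) = 4211 + 1512 = 5723$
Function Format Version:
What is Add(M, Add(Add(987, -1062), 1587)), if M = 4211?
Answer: 5723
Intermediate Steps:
Add(M, Add(Add(987, -1062), 1587)) = Add(4211, Add(Add(987, -1062), 1587)) = Add(4211, Add(-75, 1587)) = Add(4211, 1512) = 5723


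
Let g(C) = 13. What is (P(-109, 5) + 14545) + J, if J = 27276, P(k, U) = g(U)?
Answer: 41834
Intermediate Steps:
P(k, U) = 13
(P(-109, 5) + 14545) + J = (13 + 14545) + 27276 = 14558 + 27276 = 41834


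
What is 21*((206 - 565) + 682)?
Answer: 6783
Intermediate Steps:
21*((206 - 565) + 682) = 21*(-359 + 682) = 21*323 = 6783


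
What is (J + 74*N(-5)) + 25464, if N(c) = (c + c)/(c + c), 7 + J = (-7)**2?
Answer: 25580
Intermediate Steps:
J = 42 (J = -7 + (-7)**2 = -7 + 49 = 42)
N(c) = 1 (N(c) = (2*c)/((2*c)) = (2*c)*(1/(2*c)) = 1)
(J + 74*N(-5)) + 25464 = (42 + 74*1) + 25464 = (42 + 74) + 25464 = 116 + 25464 = 25580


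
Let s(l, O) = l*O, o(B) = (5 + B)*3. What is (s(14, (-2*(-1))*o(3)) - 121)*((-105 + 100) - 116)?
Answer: -66671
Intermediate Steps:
o(B) = 15 + 3*B
s(l, O) = O*l
(s(14, (-2*(-1))*o(3)) - 121)*((-105 + 100) - 116) = (((-2*(-1))*(15 + 3*3))*14 - 121)*((-105 + 100) - 116) = ((2*(15 + 9))*14 - 121)*(-5 - 116) = ((2*24)*14 - 121)*(-121) = (48*14 - 121)*(-121) = (672 - 121)*(-121) = 551*(-121) = -66671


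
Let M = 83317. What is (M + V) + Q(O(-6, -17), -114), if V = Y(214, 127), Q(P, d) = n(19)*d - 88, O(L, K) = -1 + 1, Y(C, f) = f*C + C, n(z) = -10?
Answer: 111761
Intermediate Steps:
Y(C, f) = C + C*f (Y(C, f) = C*f + C = C + C*f)
O(L, K) = 0
Q(P, d) = -88 - 10*d (Q(P, d) = -10*d - 88 = -88 - 10*d)
V = 27392 (V = 214*(1 + 127) = 214*128 = 27392)
(M + V) + Q(O(-6, -17), -114) = (83317 + 27392) + (-88 - 10*(-114)) = 110709 + (-88 + 1140) = 110709 + 1052 = 111761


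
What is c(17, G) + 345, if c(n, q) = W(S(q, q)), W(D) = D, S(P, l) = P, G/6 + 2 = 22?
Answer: 465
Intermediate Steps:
G = 120 (G = -12 + 6*22 = -12 + 132 = 120)
c(n, q) = q
c(17, G) + 345 = 120 + 345 = 465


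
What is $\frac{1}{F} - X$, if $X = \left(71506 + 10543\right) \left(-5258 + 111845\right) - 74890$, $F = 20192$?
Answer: $- \frac{176584731579615}{20192} \approx -8.7453 \cdot 10^{9}$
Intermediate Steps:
$X = 8745281873$ ($X = 82049 \cdot 106587 - 74890 = 8745356763 - 74890 = 8745281873$)
$\frac{1}{F} - X = \frac{1}{20192} - 8745281873 = - \frac{176584731579615}{20192}$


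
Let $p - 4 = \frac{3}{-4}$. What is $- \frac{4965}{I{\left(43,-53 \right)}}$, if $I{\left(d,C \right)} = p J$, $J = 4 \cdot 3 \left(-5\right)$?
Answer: $\frac{331}{13} \approx 25.462$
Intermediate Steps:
$p = \frac{13}{4}$ ($p = 4 + \frac{3}{-4} = 4 + 3 \left(- \frac{1}{4}\right) = 4 - \frac{3}{4} = \frac{13}{4} \approx 3.25$)
$J = -60$ ($J = 12 \left(-5\right) = -60$)
$I{\left(d,C \right)} = -195$ ($I{\left(d,C \right)} = \frac{13}{4} \left(-60\right) = -195$)
$- \frac{4965}{I{\left(43,-53 \right)}} = - \frac{4965}{-195} = \left(-4965\right) \left(- \frac{1}{195}\right) = \frac{331}{13}$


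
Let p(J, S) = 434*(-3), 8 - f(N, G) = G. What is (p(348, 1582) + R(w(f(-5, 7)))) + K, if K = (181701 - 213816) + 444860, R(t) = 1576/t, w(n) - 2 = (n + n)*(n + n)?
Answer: 1235117/3 ≈ 4.1171e+5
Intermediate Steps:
f(N, G) = 8 - G
p(J, S) = -1302
w(n) = 2 + 4*n² (w(n) = 2 + (n + n)*(n + n) = 2 + (2*n)*(2*n) = 2 + 4*n²)
K = 412745 (K = -32115 + 444860 = 412745)
(p(348, 1582) + R(w(f(-5, 7)))) + K = (-1302 + 1576/(2 + 4*(8 - 1*7)²)) + 412745 = (-1302 + 1576/(2 + 4*(8 - 7)²)) + 412745 = (-1302 + 1576/(2 + 4*1²)) + 412745 = (-1302 + 1576/(2 + 4*1)) + 412745 = (-1302 + 1576/(2 + 4)) + 412745 = (-1302 + 1576/6) + 412745 = (-1302 + 1576*(⅙)) + 412745 = (-1302 + 788/3) + 412745 = -3118/3 + 412745 = 1235117/3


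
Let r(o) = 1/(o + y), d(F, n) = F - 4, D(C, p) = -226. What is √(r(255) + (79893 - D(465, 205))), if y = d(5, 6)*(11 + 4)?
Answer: √648963930/90 ≈ 283.05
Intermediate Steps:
d(F, n) = -4 + F
y = 15 (y = (-4 + 5)*(11 + 4) = 1*15 = 15)
r(o) = 1/(15 + o) (r(o) = 1/(o + 15) = 1/(15 + o))
√(r(255) + (79893 - D(465, 205))) = √(1/(15 + 255) + (79893 - 1*(-226))) = √(1/270 + (79893 + 226)) = √(1/270 + 80119) = √(21632131/270) = √648963930/90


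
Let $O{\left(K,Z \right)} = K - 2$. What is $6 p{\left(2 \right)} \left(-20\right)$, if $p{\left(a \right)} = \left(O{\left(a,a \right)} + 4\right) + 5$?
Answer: $-1080$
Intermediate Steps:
$O{\left(K,Z \right)} = -2 + K$
$p{\left(a \right)} = 7 + a$ ($p{\left(a \right)} = \left(\left(-2 + a\right) + 4\right) + 5 = \left(2 + a\right) + 5 = 7 + a$)
$6 p{\left(2 \right)} \left(-20\right) = 6 \left(7 + 2\right) \left(-20\right) = 6 \cdot 9 \left(-20\right) = 54 \left(-20\right) = -1080$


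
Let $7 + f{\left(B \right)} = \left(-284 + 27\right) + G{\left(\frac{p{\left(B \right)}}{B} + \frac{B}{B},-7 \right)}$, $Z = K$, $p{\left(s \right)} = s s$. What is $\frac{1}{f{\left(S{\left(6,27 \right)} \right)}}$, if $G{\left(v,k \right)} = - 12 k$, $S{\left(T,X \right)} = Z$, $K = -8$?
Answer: $- \frac{1}{180} \approx -0.0055556$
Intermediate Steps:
$p{\left(s \right)} = s^{2}$
$Z = -8$
$S{\left(T,X \right)} = -8$
$f{\left(B \right)} = -180$ ($f{\left(B \right)} = -7 + \left(\left(-284 + 27\right) - -84\right) = -7 + \left(-257 + 84\right) = -7 - 173 = -180$)
$\frac{1}{f{\left(S{\left(6,27 \right)} \right)}} = \frac{1}{-180} = - \frac{1}{180}$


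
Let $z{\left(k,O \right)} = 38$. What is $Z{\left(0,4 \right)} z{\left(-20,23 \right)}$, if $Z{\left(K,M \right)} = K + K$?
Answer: $0$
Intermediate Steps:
$Z{\left(K,M \right)} = 2 K$
$Z{\left(0,4 \right)} z{\left(-20,23 \right)} = 2 \cdot 0 \cdot 38 = 0 \cdot 38 = 0$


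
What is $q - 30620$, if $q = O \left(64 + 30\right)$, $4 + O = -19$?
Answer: $-32782$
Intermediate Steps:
$O = -23$ ($O = -4 - 19 = -23$)
$q = -2162$ ($q = - 23 \left(64 + 30\right) = \left(-23\right) 94 = -2162$)
$q - 30620 = -2162 - 30620 = -32782$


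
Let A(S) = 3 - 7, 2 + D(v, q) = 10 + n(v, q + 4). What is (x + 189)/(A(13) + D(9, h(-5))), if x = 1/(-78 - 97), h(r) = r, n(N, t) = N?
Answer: 33074/2275 ≈ 14.538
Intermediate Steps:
D(v, q) = 8 + v (D(v, q) = -2 + (10 + v) = 8 + v)
x = -1/175 (x = 1/(-175) = -1/175 ≈ -0.0057143)
A(S) = -4
(x + 189)/(A(13) + D(9, h(-5))) = (-1/175 + 189)/(-4 + (8 + 9)) = 33074/(175*(-4 + 17)) = (33074/175)/13 = (33074/175)*(1/13) = 33074/2275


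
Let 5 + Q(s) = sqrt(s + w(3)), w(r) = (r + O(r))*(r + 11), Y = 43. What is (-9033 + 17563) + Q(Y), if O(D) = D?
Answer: 8525 + sqrt(127) ≈ 8536.3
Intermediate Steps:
w(r) = 2*r*(11 + r) (w(r) = (r + r)*(r + 11) = (2*r)*(11 + r) = 2*r*(11 + r))
Q(s) = -5 + sqrt(84 + s) (Q(s) = -5 + sqrt(s + 2*3*(11 + 3)) = -5 + sqrt(s + 2*3*14) = -5 + sqrt(s + 84) = -5 + sqrt(84 + s))
(-9033 + 17563) + Q(Y) = (-9033 + 17563) + (-5 + sqrt(84 + 43)) = 8530 + (-5 + sqrt(127)) = 8525 + sqrt(127)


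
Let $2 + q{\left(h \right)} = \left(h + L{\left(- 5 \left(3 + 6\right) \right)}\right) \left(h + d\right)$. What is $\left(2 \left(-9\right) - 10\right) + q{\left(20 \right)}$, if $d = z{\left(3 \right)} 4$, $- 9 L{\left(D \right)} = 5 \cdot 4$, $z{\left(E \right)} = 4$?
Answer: $610$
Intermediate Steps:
$L{\left(D \right)} = - \frac{20}{9}$ ($L{\left(D \right)} = - \frac{5 \cdot 4}{9} = \left(- \frac{1}{9}\right) 20 = - \frac{20}{9}$)
$d = 16$ ($d = 4 \cdot 4 = 16$)
$q{\left(h \right)} = -2 + \left(16 + h\right) \left(- \frac{20}{9} + h\right)$ ($q{\left(h \right)} = -2 + \left(h - \frac{20}{9}\right) \left(h + 16\right) = -2 + \left(- \frac{20}{9} + h\right) \left(16 + h\right) = -2 + \left(16 + h\right) \left(- \frac{20}{9} + h\right)$)
$\left(2 \left(-9\right) - 10\right) + q{\left(20 \right)} = \left(2 \left(-9\right) - 10\right) + \left(- \frac{338}{9} + 20^{2} + \frac{124}{9} \cdot 20\right) = \left(-18 - 10\right) + \left(- \frac{338}{9} + 400 + \frac{2480}{9}\right) = -28 + 638 = 610$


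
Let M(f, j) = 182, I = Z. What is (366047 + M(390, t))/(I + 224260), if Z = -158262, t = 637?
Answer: 366229/65998 ≈ 5.5491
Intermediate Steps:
I = -158262
(366047 + M(390, t))/(I + 224260) = (366047 + 182)/(-158262 + 224260) = 366229/65998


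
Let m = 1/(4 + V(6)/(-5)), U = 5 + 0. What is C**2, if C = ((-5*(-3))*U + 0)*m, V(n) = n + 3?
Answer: 140625/121 ≈ 1162.2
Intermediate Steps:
V(n) = 3 + n
U = 5
m = 5/11 (m = 1/(4 + (3 + 6)/(-5)) = 1/(4 + 9*(-1/5)) = 1/(4 - 9/5) = 1/(11/5) = 5/11 ≈ 0.45455)
C = 375/11 (C = (-5*(-3)*5 + 0)*(5/11) = (15*5 + 0)*(5/11) = (75 + 0)*(5/11) = 75*(5/11) = 375/11 ≈ 34.091)
C**2 = (375/11)**2 = 140625/121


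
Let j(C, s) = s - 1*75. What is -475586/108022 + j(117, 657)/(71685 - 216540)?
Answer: -11492313139/2607921135 ≈ -4.4067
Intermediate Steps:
j(C, s) = -75 + s (j(C, s) = s - 75 = -75 + s)
-475586/108022 + j(117, 657)/(71685 - 216540) = -475586/108022 + (-75 + 657)/(71685 - 216540) = -475586*1/108022 + 582/(-144855) = -237793/54011 + 582*(-1/144855) = -237793/54011 - 194/48285 = -11492313139/2607921135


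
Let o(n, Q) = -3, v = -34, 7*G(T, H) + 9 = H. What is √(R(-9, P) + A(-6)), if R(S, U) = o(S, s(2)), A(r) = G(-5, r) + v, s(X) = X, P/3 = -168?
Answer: I*√1918/7 ≈ 6.2564*I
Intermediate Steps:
P = -504 (P = 3*(-168) = -504)
G(T, H) = -9/7 + H/7
A(r) = -247/7 + r/7 (A(r) = (-9/7 + r/7) - 34 = -247/7 + r/7)
R(S, U) = -3
√(R(-9, P) + A(-6)) = √(-3 + (-247/7 + (⅐)*(-6))) = √(-3 + (-247/7 - 6/7)) = √(-3 - 253/7) = √(-274/7) = I*√1918/7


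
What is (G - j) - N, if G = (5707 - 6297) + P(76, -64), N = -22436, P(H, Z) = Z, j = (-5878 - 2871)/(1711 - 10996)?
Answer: 202237121/9285 ≈ 21781.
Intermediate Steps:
j = 8749/9285 (j = -8749/(-9285) = -8749*(-1/9285) = 8749/9285 ≈ 0.94227)
G = -654 (G = (5707 - 6297) - 64 = -590 - 64 = -654)
(G - j) - N = (-654 - 1*8749/9285) - 1*(-22436) = (-654 - 8749/9285) + 22436 = -6081139/9285 + 22436 = 202237121/9285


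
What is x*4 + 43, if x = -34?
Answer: -93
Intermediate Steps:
x*4 + 43 = -34*4 + 43 = -136 + 43 = -93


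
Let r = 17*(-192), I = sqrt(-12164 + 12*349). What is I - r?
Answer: 3264 + 2*I*sqrt(1994) ≈ 3264.0 + 89.308*I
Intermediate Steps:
I = 2*I*sqrt(1994) (I = sqrt(-12164 + 4188) = sqrt(-7976) = 2*I*sqrt(1994) ≈ 89.308*I)
r = -3264
I - r = 2*I*sqrt(1994) - 1*(-3264) = 2*I*sqrt(1994) + 3264 = 3264 + 2*I*sqrt(1994)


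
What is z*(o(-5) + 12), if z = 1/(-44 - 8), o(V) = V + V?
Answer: -1/26 ≈ -0.038462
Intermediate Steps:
o(V) = 2*V
z = -1/52 (z = 1/(-52) = -1/52 ≈ -0.019231)
z*(o(-5) + 12) = -(2*(-5) + 12)/52 = -(-10 + 12)/52 = -1/52*2 = -1/26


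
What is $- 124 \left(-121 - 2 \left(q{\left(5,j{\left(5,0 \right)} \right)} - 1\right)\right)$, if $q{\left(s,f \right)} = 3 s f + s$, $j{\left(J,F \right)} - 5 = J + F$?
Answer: $53196$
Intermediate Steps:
$j{\left(J,F \right)} = 5 + F + J$ ($j{\left(J,F \right)} = 5 + \left(J + F\right) = 5 + \left(F + J\right) = 5 + F + J$)
$q{\left(s,f \right)} = s + 3 f s$ ($q{\left(s,f \right)} = 3 f s + s = s + 3 f s$)
$- 124 \left(-121 - 2 \left(q{\left(5,j{\left(5,0 \right)} \right)} - 1\right)\right) = - 124 \left(-121 - 2 \left(5 \left(1 + 3 \left(5 + 0 + 5\right)\right) - 1\right)\right) = - 124 \left(-121 - 2 \left(5 \left(1 + 3 \cdot 10\right) - 1\right)\right) = - 124 \left(-121 - 2 \left(5 \left(1 + 30\right) - 1\right)\right) = - 124 \left(-121 - 2 \left(5 \cdot 31 - 1\right)\right) = - 124 \left(-121 - 2 \left(155 - 1\right)\right) = - 124 \left(-121 - 308\right) = \left(-124\right) \left(-429\right) = 53196$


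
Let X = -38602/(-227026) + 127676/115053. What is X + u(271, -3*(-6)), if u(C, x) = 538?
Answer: 7042999543423/13060011189 ≈ 539.28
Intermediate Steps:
X = 16713523741/13060011189 (X = -38602*(-1/227026) + 127676*(1/115053) = 19301/113513 + 127676/115053 = 16713523741/13060011189 ≈ 1.2797)
X + u(271, -3*(-6)) = 16713523741/13060011189 + 538 = 7042999543423/13060011189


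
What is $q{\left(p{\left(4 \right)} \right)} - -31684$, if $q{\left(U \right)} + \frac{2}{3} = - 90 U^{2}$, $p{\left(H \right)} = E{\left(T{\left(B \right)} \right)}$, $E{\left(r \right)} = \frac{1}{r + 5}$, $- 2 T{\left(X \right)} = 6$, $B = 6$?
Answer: $\frac{189965}{6} \approx 31661.0$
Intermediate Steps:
$T{\left(X \right)} = -3$ ($T{\left(X \right)} = \left(- \frac{1}{2}\right) 6 = -3$)
$E{\left(r \right)} = \frac{1}{5 + r}$
$p{\left(H \right)} = \frac{1}{2}$ ($p{\left(H \right)} = \frac{1}{5 - 3} = \frac{1}{2}$)
$q{\left(U \right)} = - \frac{2}{3} - 90 U^{2}$
$q{\left(p{\left(4 \right)} \right)} - -31684 = \left(- \frac{2}{3} - \frac{90}{4}\right) - -31684 = \left(- \frac{2}{3} - \frac{45}{2}\right) + 31684 = - \frac{139}{6} + 31684 = \frac{189965}{6}$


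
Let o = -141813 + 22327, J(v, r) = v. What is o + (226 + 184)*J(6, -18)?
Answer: -117026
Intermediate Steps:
o = -119486
o + (226 + 184)*J(6, -18) = -119486 + (226 + 184)*6 = -119486 + 410*6 = -119486 + 2460 = -117026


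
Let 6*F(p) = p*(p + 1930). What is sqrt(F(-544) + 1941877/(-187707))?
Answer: 5*I*sqrt(177119982259311)/187707 ≈ 354.51*I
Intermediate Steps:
F(p) = p*(1930 + p)/6 (F(p) = (p*(p + 1930))/6 = (p*(1930 + p))/6 = p*(1930 + p)/6)
sqrt(F(-544) + 1941877/(-187707)) = sqrt((1/6)*(-544)*(1930 - 544) + 1941877/(-187707)) = sqrt((1/6)*(-544)*1386 + 1941877*(-1/187707)) = sqrt(-125664 - 1941877/187707) = sqrt(-23589954325/187707) = 5*I*sqrt(177119982259311)/187707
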